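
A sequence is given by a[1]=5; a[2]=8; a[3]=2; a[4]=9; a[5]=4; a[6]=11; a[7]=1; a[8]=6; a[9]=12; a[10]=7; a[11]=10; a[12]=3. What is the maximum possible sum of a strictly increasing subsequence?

45

Let S[i] be the best sum of a strictly increasing subsequence ending at i:
i:      1  2  3  4  5  6  7  8  9 10 11 12
a[i]:   5  8  2  9  4 11  1  6 12  7 10  3
S:      5 13  2 22  6 33  1 12 45 19 32  5
Maximum is 45 (e.g. 5 + 8 + 9 + 11 + 12).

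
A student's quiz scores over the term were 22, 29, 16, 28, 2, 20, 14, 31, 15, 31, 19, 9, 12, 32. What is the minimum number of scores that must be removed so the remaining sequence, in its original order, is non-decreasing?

Fewest deletions = n − (longest non-decreasing subsequence).
Patience tails:
22 → extends → [22]
29 → extends → [22, 29]
16 → replaces 22 → [16, 29]
28 → replaces 29 → [16, 28]
2 → replaces 16 → [2, 28]
20 → replaces 28 → [2, 20]
14 → replaces 20 → [2, 14]
31 → extends → [2, 14, 31]
15 → replaces 31 → [2, 14, 15]
31 → extends → [2, 14, 15, 31]
19 → replaces 31 → [2, 14, 15, 19]
9 → replaces 14 → [2, 9, 15, 19]
12 → replaces 15 → [2, 9, 12, 19]
32 → extends → [2, 9, 12, 19, 32]
Longest non-decreasing subsequence has length 5, so deletions = 14 − 5 = 9.

9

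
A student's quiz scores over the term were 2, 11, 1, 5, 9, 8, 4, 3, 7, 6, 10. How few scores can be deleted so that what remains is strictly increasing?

Fewest deletions = n − (longest strictly increasing subsequence).
i:      1  2  3  4  5  6  7  8  9 10 11
a[i]:   2 11  1  5  9  8  4  3  7  6 10
dp:     1  2  1  2  3  3  2  2  3  3  4
max dp = 4, so deletions = 11 − 4 = 7.

7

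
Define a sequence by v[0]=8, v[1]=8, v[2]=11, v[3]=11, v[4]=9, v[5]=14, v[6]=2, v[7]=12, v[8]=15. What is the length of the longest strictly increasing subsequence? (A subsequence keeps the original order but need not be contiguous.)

Track the smallest tail for each achievable length (strict):
8 → extends → [8]
8 → already a tail → [8]
11 → extends → [8, 11]
11 → already a tail → [8, 11]
9 → replaces 11 → [8, 9]
14 → extends → [8, 9, 14]
2 → replaces 8 → [2, 9, 14]
12 → replaces 14 → [2, 9, 12]
15 → extends → [2, 9, 12, 15]
Four tails, so the longest strictly increasing subsequence has length 4 (e.g. 8, 11, 14, 15).

4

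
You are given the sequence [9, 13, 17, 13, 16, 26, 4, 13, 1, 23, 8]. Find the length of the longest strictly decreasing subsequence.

Negate each value so 'decreasing' becomes 'increasing', then run patience tails on the negated sequence:
-9 → extends → [-9]
-13 → replaces -9 → [-13]
-17 → replaces -13 → [-17]
-13 → extends → [-17, -13]
-16 → replaces -13 → [-17, -16]
-26 → replaces -17 → [-26, -16]
-4 → extends → [-26, -16, -4]
-13 → replaces -4 → [-26, -16, -13]
-1 → extends → [-26, -16, -13, -1]
-23 → replaces -16 → [-26, -23, -13, -1]
-8 → replaces -1 → [-26, -23, -13, -8]
Four tails, so the longest strictly decreasing subsequence of the original has length 4.

4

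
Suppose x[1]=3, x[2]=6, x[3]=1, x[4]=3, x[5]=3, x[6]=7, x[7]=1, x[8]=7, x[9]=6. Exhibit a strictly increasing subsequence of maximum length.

3, 6, 7

Patience tails give the LIS length; then backtrack through the dp parents:
3 → extends → [3]
6 → extends → [3, 6]
1 → replaces 3 → [1, 6]
3 → replaces 6 → [1, 3]
3 → already a tail → [1, 3]
7 → extends → [1, 3, 7]
1 → already a tail → [1, 3, 7]
7 → already a tail → [1, 3, 7]
6 → replaces 7 → [1, 3, 6]
Length 3; one witness is 3, 6, 7.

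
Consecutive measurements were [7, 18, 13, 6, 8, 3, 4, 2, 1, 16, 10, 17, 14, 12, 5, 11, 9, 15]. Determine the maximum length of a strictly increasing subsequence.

5

Track the smallest tail for each achievable length (strict):
7 → extends → [7]
18 → extends → [7, 18]
13 → replaces 18 → [7, 13]
6 → replaces 7 → [6, 13]
8 → replaces 13 → [6, 8]
3 → replaces 6 → [3, 8]
4 → replaces 8 → [3, 4]
2 → replaces 3 → [2, 4]
1 → replaces 2 → [1, 4]
16 → extends → [1, 4, 16]
10 → replaces 16 → [1, 4, 10]
17 → extends → [1, 4, 10, 17]
14 → replaces 17 → [1, 4, 10, 14]
12 → replaces 14 → [1, 4, 10, 12]
5 → replaces 10 → [1, 4, 5, 12]
11 → replaces 12 → [1, 4, 5, 11]
9 → replaces 11 → [1, 4, 5, 9]
15 → extends → [1, 4, 5, 9, 15]
Five tails, so the longest strictly increasing subsequence has length 5 (e.g. 7, 8, 10, 14, 15).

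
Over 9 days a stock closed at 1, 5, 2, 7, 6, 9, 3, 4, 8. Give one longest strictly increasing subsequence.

Patience tails give the LIS length; then backtrack through the dp parents:
1 → extends → [1]
5 → extends → [1, 5]
2 → replaces 5 → [1, 2]
7 → extends → [1, 2, 7]
6 → replaces 7 → [1, 2, 6]
9 → extends → [1, 2, 6, 9]
3 → replaces 6 → [1, 2, 3, 9]
4 → replaces 9 → [1, 2, 3, 4]
8 → extends → [1, 2, 3, 4, 8]
Length 5; one witness is 1, 2, 3, 4, 8.

1, 2, 3, 4, 8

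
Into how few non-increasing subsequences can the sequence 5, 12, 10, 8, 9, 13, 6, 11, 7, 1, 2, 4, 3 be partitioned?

4

Place each on the leftmost legal pile:
5 → new pile 1 (tops now [5])
12 → new pile 2 (tops now [5, 12])
10 → pile 2 (tops now [5, 10])
8 → pile 2 (tops now [5, 8])
9 → new pile 3 (tops now [5, 8, 9])
13 → new pile 4 (tops now [5, 8, 9, 13])
6 → pile 2 (tops now [5, 6, 9, 13])
11 → pile 4 (tops now [5, 6, 9, 11])
7 → pile 3 (tops now [5, 6, 7, 11])
1 → pile 1 (tops now [1, 6, 7, 11])
2 → pile 2 (tops now [1, 2, 7, 11])
4 → pile 3 (tops now [1, 2, 4, 11])
3 → pile 3 (tops now [1, 2, 3, 11])
Four piles.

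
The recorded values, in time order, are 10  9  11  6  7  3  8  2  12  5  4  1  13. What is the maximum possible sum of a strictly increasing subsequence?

Let S[i] be the best sum of a strictly increasing subsequence ending at i:
i:      1  2  3  4  5  6  7  8  9 10 11 12 13
a[i]:  10  9 11  6  7  3  8  2 12  5  4  1 13
S:     10  9 21  6 13  3 21  2 33  8  7  1 46
Maximum is 46 (e.g. 6 + 7 + 8 + 12 + 13).

46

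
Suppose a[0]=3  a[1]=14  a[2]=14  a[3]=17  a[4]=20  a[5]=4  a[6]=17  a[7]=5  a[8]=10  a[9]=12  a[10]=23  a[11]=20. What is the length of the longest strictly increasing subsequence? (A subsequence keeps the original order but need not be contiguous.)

6

Track the smallest tail for each achievable length (strict):
3 → extends → [3]
14 → extends → [3, 14]
14 → already a tail → [3, 14]
17 → extends → [3, 14, 17]
20 → extends → [3, 14, 17, 20]
4 → replaces 14 → [3, 4, 17, 20]
17 → already a tail → [3, 4, 17, 20]
5 → replaces 17 → [3, 4, 5, 20]
10 → replaces 20 → [3, 4, 5, 10]
12 → extends → [3, 4, 5, 10, 12]
23 → extends → [3, 4, 5, 10, 12, 23]
20 → replaces 23 → [3, 4, 5, 10, 12, 20]
Six tails, so the longest strictly increasing subsequence has length 6 (e.g. 3, 4, 5, 10, 12, 23).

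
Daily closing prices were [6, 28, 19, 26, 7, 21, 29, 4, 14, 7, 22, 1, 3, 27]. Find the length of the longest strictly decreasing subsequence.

6

Negate each value so 'decreasing' becomes 'increasing', then run patience tails on the negated sequence:
-6 → extends → [-6]
-28 → replaces -6 → [-28]
-19 → extends → [-28, -19]
-26 → replaces -19 → [-28, -26]
-7 → extends → [-28, -26, -7]
-21 → replaces -7 → [-28, -26, -21]
-29 → replaces -28 → [-29, -26, -21]
-4 → extends → [-29, -26, -21, -4]
-14 → replaces -4 → [-29, -26, -21, -14]
-7 → extends → [-29, -26, -21, -14, -7]
-22 → replaces -21 → [-29, -26, -22, -14, -7]
-1 → extends → [-29, -26, -22, -14, -7, -1]
-3 → replaces -1 → [-29, -26, -22, -14, -7, -3]
-27 → replaces -26 → [-29, -27, -22, -14, -7, -3]
Six tails, so the longest strictly decreasing subsequence of the original has length 6.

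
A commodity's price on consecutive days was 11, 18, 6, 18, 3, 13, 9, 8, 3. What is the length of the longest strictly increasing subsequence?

Track the smallest tail for each achievable length (strict):
11 → extends → [11]
18 → extends → [11, 18]
6 → replaces 11 → [6, 18]
18 → already a tail → [6, 18]
3 → replaces 6 → [3, 18]
13 → replaces 18 → [3, 13]
9 → replaces 13 → [3, 9]
8 → replaces 9 → [3, 8]
3 → already a tail → [3, 8]
Two tails, so the longest strictly increasing subsequence has length 2 (e.g. 11, 18).

2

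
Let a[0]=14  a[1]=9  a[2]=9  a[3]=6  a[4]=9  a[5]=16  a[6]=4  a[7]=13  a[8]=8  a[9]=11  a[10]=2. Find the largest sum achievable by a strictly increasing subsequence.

31

Let S[i] be the best sum of a strictly increasing subsequence ending at i:
i:      0  1  2  3  4  5  6  7  8  9 10
a[i]:  14  9  9  6  9 16  4 13  8 11  2
S:     14  9  9  6 15 31  4 28 14 26  2
Maximum is 31 (e.g. 6 + 9 + 16).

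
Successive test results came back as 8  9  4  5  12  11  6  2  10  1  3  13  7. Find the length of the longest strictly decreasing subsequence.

Negate each value so 'decreasing' becomes 'increasing', then run patience tails on the negated sequence:
-8 → extends → [-8]
-9 → replaces -8 → [-9]
-4 → extends → [-9, -4]
-5 → replaces -4 → [-9, -5]
-12 → replaces -9 → [-12, -5]
-11 → replaces -5 → [-12, -11]
-6 → extends → [-12, -11, -6]
-2 → extends → [-12, -11, -6, -2]
-10 → replaces -6 → [-12, -11, -10, -2]
-1 → extends → [-12, -11, -10, -2, -1]
-3 → replaces -2 → [-12, -11, -10, -3, -1]
-13 → replaces -12 → [-13, -11, -10, -3, -1]
-7 → replaces -3 → [-13, -11, -10, -7, -1]
Five tails, so the longest strictly decreasing subsequence of the original has length 5.

5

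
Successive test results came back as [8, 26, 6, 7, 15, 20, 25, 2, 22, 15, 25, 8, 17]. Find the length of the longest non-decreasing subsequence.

6

Let dp[i] be the length of the longest such subsequence ending at index i:
i:      1  2  3  4  5  6  7  8  9 10 11 12 13
a[i]:   8 26  6  7 15 20 25  2 22 15 25  8 17
dp:     1  2  1  2  3  4  5  1  5  4  6  3  5
Maximum dp value is 6.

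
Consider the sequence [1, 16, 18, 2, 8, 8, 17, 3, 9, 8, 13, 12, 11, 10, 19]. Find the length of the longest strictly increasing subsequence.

6

Track the smallest tail for each achievable length (strict):
1 → extends → [1]
16 → extends → [1, 16]
18 → extends → [1, 16, 18]
2 → replaces 16 → [1, 2, 18]
8 → replaces 18 → [1, 2, 8]
8 → already a tail → [1, 2, 8]
17 → extends → [1, 2, 8, 17]
3 → replaces 8 → [1, 2, 3, 17]
9 → replaces 17 → [1, 2, 3, 9]
8 → replaces 9 → [1, 2, 3, 8]
13 → extends → [1, 2, 3, 8, 13]
12 → replaces 13 → [1, 2, 3, 8, 12]
11 → replaces 12 → [1, 2, 3, 8, 11]
10 → replaces 11 → [1, 2, 3, 8, 10]
19 → extends → [1, 2, 3, 8, 10, 19]
Six tails, so the longest strictly increasing subsequence has length 6 (e.g. 1, 2, 8, 9, 13, 19).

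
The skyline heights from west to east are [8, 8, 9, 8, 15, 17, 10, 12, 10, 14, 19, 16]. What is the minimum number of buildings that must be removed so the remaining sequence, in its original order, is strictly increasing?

Fewest deletions = n − (longest strictly increasing subsequence).
i:      1  2  3  4  5  6  7  8  9 10 11 12
a[i]:   8  8  9  8 15 17 10 12 10 14 19 16
dp:     1  1  2  1  3  4  3  4  3  5  6  6
max dp = 6, so deletions = 12 − 6 = 6.

6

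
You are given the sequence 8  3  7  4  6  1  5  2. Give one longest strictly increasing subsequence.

3, 4, 6

Patience tails give the LIS length; then backtrack through the dp parents:
8 → extends → [8]
3 → replaces 8 → [3]
7 → extends → [3, 7]
4 → replaces 7 → [3, 4]
6 → extends → [3, 4, 6]
1 → replaces 3 → [1, 4, 6]
5 → replaces 6 → [1, 4, 5]
2 → replaces 4 → [1, 2, 5]
Length 3; one witness is 3, 4, 6.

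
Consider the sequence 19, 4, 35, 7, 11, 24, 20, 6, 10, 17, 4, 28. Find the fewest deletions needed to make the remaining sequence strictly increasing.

Fewest deletions = n − (longest strictly increasing subsequence).
Patience tails:
19 → extends → [19]
4 → replaces 19 → [4]
35 → extends → [4, 35]
7 → replaces 35 → [4, 7]
11 → extends → [4, 7, 11]
24 → extends → [4, 7, 11, 24]
20 → replaces 24 → [4, 7, 11, 20]
6 → replaces 7 → [4, 6, 11, 20]
10 → replaces 11 → [4, 6, 10, 20]
17 → replaces 20 → [4, 6, 10, 17]
4 → already a tail → [4, 6, 10, 17]
28 → extends → [4, 6, 10, 17, 28]
Longest strictly increasing subsequence has length 5, so deletions = 12 − 5 = 7.

7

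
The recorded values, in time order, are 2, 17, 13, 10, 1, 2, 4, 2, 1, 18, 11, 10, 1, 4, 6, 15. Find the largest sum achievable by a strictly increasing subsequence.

Let S[i] be the best sum of a strictly increasing subsequence ending at i:
i:      1  2  3  4  5  6  7  8  9 10 11 12 13 14 15 16
a[i]:   2 17 13 10  1  2  4  2  1 18 11 10  1  4  6 15
S:      2 19 15 12  1  3  7  3  1 37 23 17  1  7 13 38
Maximum is 38 (e.g. 2 + 10 + 11 + 15).

38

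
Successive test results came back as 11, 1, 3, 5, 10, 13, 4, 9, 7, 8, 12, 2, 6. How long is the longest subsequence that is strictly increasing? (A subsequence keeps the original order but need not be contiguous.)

Track the smallest tail for each achievable length (strict):
11 → extends → [11]
1 → replaces 11 → [1]
3 → extends → [1, 3]
5 → extends → [1, 3, 5]
10 → extends → [1, 3, 5, 10]
13 → extends → [1, 3, 5, 10, 13]
4 → replaces 5 → [1, 3, 4, 10, 13]
9 → replaces 10 → [1, 3, 4, 9, 13]
7 → replaces 9 → [1, 3, 4, 7, 13]
8 → replaces 13 → [1, 3, 4, 7, 8]
12 → extends → [1, 3, 4, 7, 8, 12]
2 → replaces 3 → [1, 2, 4, 7, 8, 12]
6 → replaces 7 → [1, 2, 4, 6, 8, 12]
Six tails, so the longest strictly increasing subsequence has length 6 (e.g. 1, 3, 5, 7, 8, 12).

6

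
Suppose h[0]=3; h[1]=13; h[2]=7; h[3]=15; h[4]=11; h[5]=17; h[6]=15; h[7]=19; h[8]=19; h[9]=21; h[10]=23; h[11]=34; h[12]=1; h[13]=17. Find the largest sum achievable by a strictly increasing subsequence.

145

Let S[i] be the best sum of a strictly increasing subsequence ending at i:
i:       0   1   2   3   4   5   6   7   8   9  10  11  12  13
h[i]:    3  13   7  15  11  17  15  19  19  21  23  34   1  17
S:       3  16  10  31  21  48  36  67  67  88 111 145   1  53
Maximum is 145 (e.g. 3 + 13 + 15 + 17 + 19 + 21 + 23 + 34).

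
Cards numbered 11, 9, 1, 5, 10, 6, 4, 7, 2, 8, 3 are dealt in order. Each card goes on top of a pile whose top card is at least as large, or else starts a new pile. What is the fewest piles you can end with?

The minimum number of non-increasing subsequences covering a sequence equals the length of its longest strictly increasing subsequence.
LIS length is 5 (e.g. 1, 5, 6, 7, 8), so 5 piles are needed.

5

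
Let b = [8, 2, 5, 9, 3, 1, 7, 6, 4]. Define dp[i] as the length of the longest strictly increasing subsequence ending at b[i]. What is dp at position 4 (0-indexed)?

2

dp[i] = 1 + max{dp[j] : j<i, b[j]<b[i]} (or 1 if no such j):
i:     0 1 2 3 4 5 6 7 8
b[i]:  8 2 5 9 3 1 7 6 4
dp:    1 1 2 3 2 1 3 3 3
At index 4 the value is 2.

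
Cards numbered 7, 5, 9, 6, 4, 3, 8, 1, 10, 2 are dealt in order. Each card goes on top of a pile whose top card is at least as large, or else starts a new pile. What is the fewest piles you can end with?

The minimum number of non-increasing subsequences covering a sequence equals the length of its longest strictly increasing subsequence.
LIS length is 4 (e.g. 5, 6, 8, 10), so 4 piles are needed.

4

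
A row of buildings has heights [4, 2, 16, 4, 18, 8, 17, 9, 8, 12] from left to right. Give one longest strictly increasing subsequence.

Patience tails give the LIS length; then backtrack through the dp parents:
4 → extends → [4]
2 → replaces 4 → [2]
16 → extends → [2, 16]
4 → replaces 16 → [2, 4]
18 → extends → [2, 4, 18]
8 → replaces 18 → [2, 4, 8]
17 → extends → [2, 4, 8, 17]
9 → replaces 17 → [2, 4, 8, 9]
8 → already a tail → [2, 4, 8, 9]
12 → extends → [2, 4, 8, 9, 12]
Length 5; one witness is 2, 4, 8, 9, 12.

2, 4, 8, 9, 12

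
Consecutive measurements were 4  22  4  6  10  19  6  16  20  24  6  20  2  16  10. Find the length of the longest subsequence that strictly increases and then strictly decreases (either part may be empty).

9

inc[i] = longest strictly increasing subsequence ending at i; dec[i] = longest strictly decreasing subsequence starting at i:
i:      1  2  3  4  5  6  7  8  9 10 11 12 13 14 15
a[i]:   4 22  4  6 10 19  6 16 20 24  6 20  2 16 10
inc:    1  2  1  2  3  4  2  4  5  6  2  5  1  4  3
dec:    2  5  2  2  3  4  2  3  3  4  2  3  1  2  1
Best peak at i=10 (value 24): inc=6, dec=4, length 6+4−1 = 9.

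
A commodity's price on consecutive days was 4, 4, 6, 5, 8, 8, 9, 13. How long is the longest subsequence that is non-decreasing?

7

Track the smallest tail for each achievable length (allowing ties):
4 → extends → [4]
4 → extends → [4, 4]
6 → extends → [4, 4, 6]
5 → replaces 6 → [4, 4, 5]
8 → extends → [4, 4, 5, 8]
8 → extends → [4, 4, 5, 8, 8]
9 → extends → [4, 4, 5, 8, 8, 9]
13 → extends → [4, 4, 5, 8, 8, 9, 13]
Seven tails, so the longest non-decreasing subsequence has length 7 (e.g. 4, 4, 6, 8, 8, 9, 13).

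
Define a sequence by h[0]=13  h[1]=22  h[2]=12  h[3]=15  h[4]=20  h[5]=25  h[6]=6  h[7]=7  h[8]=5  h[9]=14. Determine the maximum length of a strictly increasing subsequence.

4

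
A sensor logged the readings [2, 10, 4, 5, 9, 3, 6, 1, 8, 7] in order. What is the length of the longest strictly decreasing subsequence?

4

Negate each value so 'decreasing' becomes 'increasing', then run patience tails on the negated sequence:
-2 → extends → [-2]
-10 → replaces -2 → [-10]
-4 → extends → [-10, -4]
-5 → replaces -4 → [-10, -5]
-9 → replaces -5 → [-10, -9]
-3 → extends → [-10, -9, -3]
-6 → replaces -3 → [-10, -9, -6]
-1 → extends → [-10, -9, -6, -1]
-8 → replaces -6 → [-10, -9, -8, -1]
-7 → replaces -1 → [-10, -9, -8, -7]
Four tails, so the longest strictly decreasing subsequence of the original has length 4.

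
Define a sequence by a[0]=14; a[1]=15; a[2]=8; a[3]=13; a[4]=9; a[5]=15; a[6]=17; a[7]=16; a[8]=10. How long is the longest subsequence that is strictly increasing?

Let dp[i] be the length of the longest such subsequence ending at index i:
i:      0  1  2  3  4  5  6  7  8
a[i]:  14 15  8 13  9 15 17 16 10
dp:     1  2  1  2  2  3  4  4  3
Maximum dp value is 4.

4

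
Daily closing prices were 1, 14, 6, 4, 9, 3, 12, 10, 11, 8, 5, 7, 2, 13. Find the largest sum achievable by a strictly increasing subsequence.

Let S[i] be the best sum of a strictly increasing subsequence ending at i:
i:      1  2  3  4  5  6  7  8  9 10 11 12 13 14
a[i]:   1 14  6  4  9  3 12 10 11  8  5  7  2 13
S:      1 15  7  5 16  4 28 26 37 15 10 17  3 50
Maximum is 50 (e.g. 1 + 6 + 9 + 10 + 11 + 13).

50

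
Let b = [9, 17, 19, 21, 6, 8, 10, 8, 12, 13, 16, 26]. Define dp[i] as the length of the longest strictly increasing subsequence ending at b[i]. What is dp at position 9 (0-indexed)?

dp[i] = 1 + max{dp[j] : j<i, b[j]<b[i]} (or 1 if no such j):
i:      0  1  2  3  4  5  6  7  8  9 10 11
b[i]:   9 17 19 21  6  8 10  8 12 13 16 26
dp:     1  2  3  4  1  2  3  2  4  5  6  7
At index 9 the value is 5.

5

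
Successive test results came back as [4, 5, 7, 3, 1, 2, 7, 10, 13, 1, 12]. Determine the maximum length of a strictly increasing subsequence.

5

Track the smallest tail for each achievable length (strict):
4 → extends → [4]
5 → extends → [4, 5]
7 → extends → [4, 5, 7]
3 → replaces 4 → [3, 5, 7]
1 → replaces 3 → [1, 5, 7]
2 → replaces 5 → [1, 2, 7]
7 → already a tail → [1, 2, 7]
10 → extends → [1, 2, 7, 10]
13 → extends → [1, 2, 7, 10, 13]
1 → already a tail → [1, 2, 7, 10, 13]
12 → replaces 13 → [1, 2, 7, 10, 12]
Five tails, so the longest strictly increasing subsequence has length 5 (e.g. 4, 5, 7, 10, 13).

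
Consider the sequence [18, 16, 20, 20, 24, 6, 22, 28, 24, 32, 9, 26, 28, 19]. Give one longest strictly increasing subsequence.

Patience tails give the LIS length; then backtrack through the dp parents:
18 → extends → [18]
16 → replaces 18 → [16]
20 → extends → [16, 20]
20 → already a tail → [16, 20]
24 → extends → [16, 20, 24]
6 → replaces 16 → [6, 20, 24]
22 → replaces 24 → [6, 20, 22]
28 → extends → [6, 20, 22, 28]
24 → replaces 28 → [6, 20, 22, 24]
32 → extends → [6, 20, 22, 24, 32]
9 → replaces 20 → [6, 9, 22, 24, 32]
26 → replaces 32 → [6, 9, 22, 24, 26]
28 → extends → [6, 9, 22, 24, 26, 28]
19 → replaces 22 → [6, 9, 19, 24, 26, 28]
Length 6; one witness is 18, 20, 22, 24, 26, 28.

18, 20, 22, 24, 26, 28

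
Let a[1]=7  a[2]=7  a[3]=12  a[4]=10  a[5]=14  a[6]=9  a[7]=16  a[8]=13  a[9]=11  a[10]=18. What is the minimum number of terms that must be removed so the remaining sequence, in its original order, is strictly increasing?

Fewest deletions = n − (longest strictly increasing subsequence).
i:      1  2  3  4  5  6  7  8  9 10
a[i]:   7  7 12 10 14  9 16 13 11 18
dp:     1  1  2  2  3  2  4  3  3  5
max dp = 5, so deletions = 10 − 5 = 5.

5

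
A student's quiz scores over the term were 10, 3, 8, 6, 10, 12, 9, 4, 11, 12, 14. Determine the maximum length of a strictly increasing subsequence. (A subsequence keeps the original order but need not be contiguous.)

Let dp[i] be the length of the longest such subsequence ending at index i:
i:      1  2  3  4  5  6  7  8  9 10 11
a[i]:  10  3  8  6 10 12  9  4 11 12 14
dp:     1  1  2  2  3  4  3  2  4  5  6
Maximum dp value is 6.

6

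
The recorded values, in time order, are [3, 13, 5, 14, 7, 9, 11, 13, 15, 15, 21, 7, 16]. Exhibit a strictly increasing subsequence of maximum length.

3, 5, 7, 9, 11, 13, 15, 21

Patience tails give the LIS length; then backtrack through the dp parents:
3 → extends → [3]
13 → extends → [3, 13]
5 → replaces 13 → [3, 5]
14 → extends → [3, 5, 14]
7 → replaces 14 → [3, 5, 7]
9 → extends → [3, 5, 7, 9]
11 → extends → [3, 5, 7, 9, 11]
13 → extends → [3, 5, 7, 9, 11, 13]
15 → extends → [3, 5, 7, 9, 11, 13, 15]
15 → already a tail → [3, 5, 7, 9, 11, 13, 15]
21 → extends → [3, 5, 7, 9, 11, 13, 15, 21]
7 → already a tail → [3, 5, 7, 9, 11, 13, 15, 21]
16 → replaces 21 → [3, 5, 7, 9, 11, 13, 15, 16]
Length 8; one witness is 3, 5, 7, 9, 11, 13, 15, 21.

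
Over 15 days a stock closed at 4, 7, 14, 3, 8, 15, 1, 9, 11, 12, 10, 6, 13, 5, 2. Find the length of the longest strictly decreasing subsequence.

Let dp[i] be the longest strictly decreasing subsequence ending at i:
i:      1  2  3  4  5  6  7  8  9 10 11 12 13 14 15
a[i]:   4  7 14  3  8 15  1  9 11 12 10  6 13  5  2
dp:     1  1  1  2  2  1  3  2  2  2  3  4  2  5  6
Maximum is 6.

6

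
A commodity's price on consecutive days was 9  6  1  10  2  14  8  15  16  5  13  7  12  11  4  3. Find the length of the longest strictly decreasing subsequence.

Negate each value so 'decreasing' becomes 'increasing', then run patience tails on the negated sequence:
-9 → extends → [-9]
-6 → extends → [-9, -6]
-1 → extends → [-9, -6, -1]
-10 → replaces -9 → [-10, -6, -1]
-2 → replaces -1 → [-10, -6, -2]
-14 → replaces -10 → [-14, -6, -2]
-8 → replaces -6 → [-14, -8, -2]
-15 → replaces -14 → [-15, -8, -2]
-16 → replaces -15 → [-16, -8, -2]
-5 → replaces -2 → [-16, -8, -5]
-13 → replaces -8 → [-16, -13, -5]
-7 → replaces -5 → [-16, -13, -7]
-12 → replaces -7 → [-16, -13, -12]
-11 → extends → [-16, -13, -12, -11]
-4 → extends → [-16, -13, -12, -11, -4]
-3 → extends → [-16, -13, -12, -11, -4, -3]
Six tails, so the longest strictly decreasing subsequence of the original has length 6.

6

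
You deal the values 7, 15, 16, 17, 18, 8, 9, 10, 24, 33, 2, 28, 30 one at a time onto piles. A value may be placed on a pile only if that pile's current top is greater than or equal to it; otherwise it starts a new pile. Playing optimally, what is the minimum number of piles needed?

8

Place each on the leftmost legal pile:
7 → new pile 1 (tops now [7])
15 → new pile 2 (tops now [7, 15])
16 → new pile 3 (tops now [7, 15, 16])
17 → new pile 4 (tops now [7, 15, 16, 17])
18 → new pile 5 (tops now [7, 15, 16, 17, 18])
8 → pile 2 (tops now [7, 8, 16, 17, 18])
9 → pile 3 (tops now [7, 8, 9, 17, 18])
10 → pile 4 (tops now [7, 8, 9, 10, 18])
24 → new pile 6 (tops now [7, 8, 9, 10, 18, 24])
33 → new pile 7 (tops now [7, 8, 9, 10, 18, 24, 33])
2 → pile 1 (tops now [2, 8, 9, 10, 18, 24, 33])
28 → pile 7 (tops now [2, 8, 9, 10, 18, 24, 28])
30 → new pile 8 (tops now [2, 8, 9, 10, 18, 24, 28, 30])
Eight piles.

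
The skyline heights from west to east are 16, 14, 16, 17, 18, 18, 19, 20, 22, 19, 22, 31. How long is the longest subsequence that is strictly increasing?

Let dp[i] be the length of the longest such subsequence ending at index i:
i:      1  2  3  4  5  6  7  8  9 10 11 12
a[i]:  16 14 16 17 18 18 19 20 22 19 22 31
dp:     1  1  2  3  4  4  5  6  7  5  7  8
Maximum dp value is 8.

8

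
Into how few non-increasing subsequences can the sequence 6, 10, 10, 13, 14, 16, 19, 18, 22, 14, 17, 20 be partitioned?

7

Place each on the leftmost legal pile:
6 → new pile 1 (tops now [6])
10 → new pile 2 (tops now [6, 10])
10 → pile 2 (tops now [6, 10])
13 → new pile 3 (tops now [6, 10, 13])
14 → new pile 4 (tops now [6, 10, 13, 14])
16 → new pile 5 (tops now [6, 10, 13, 14, 16])
19 → new pile 6 (tops now [6, 10, 13, 14, 16, 19])
18 → pile 6 (tops now [6, 10, 13, 14, 16, 18])
22 → new pile 7 (tops now [6, 10, 13, 14, 16, 18, 22])
14 → pile 4 (tops now [6, 10, 13, 14, 16, 18, 22])
17 → pile 6 (tops now [6, 10, 13, 14, 16, 17, 22])
20 → pile 7 (tops now [6, 10, 13, 14, 16, 17, 20])
Seven piles.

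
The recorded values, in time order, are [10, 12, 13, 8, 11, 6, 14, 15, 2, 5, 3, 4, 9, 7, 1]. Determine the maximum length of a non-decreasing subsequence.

5

Track the smallest tail for each achievable length (allowing ties):
10 → extends → [10]
12 → extends → [10, 12]
13 → extends → [10, 12, 13]
8 → replaces 10 → [8, 12, 13]
11 → replaces 12 → [8, 11, 13]
6 → replaces 8 → [6, 11, 13]
14 → extends → [6, 11, 13, 14]
15 → extends → [6, 11, 13, 14, 15]
2 → replaces 6 → [2, 11, 13, 14, 15]
5 → replaces 11 → [2, 5, 13, 14, 15]
3 → replaces 5 → [2, 3, 13, 14, 15]
4 → replaces 13 → [2, 3, 4, 14, 15]
9 → replaces 14 → [2, 3, 4, 9, 15]
7 → replaces 9 → [2, 3, 4, 7, 15]
1 → replaces 2 → [1, 3, 4, 7, 15]
Five tails, so the longest non-decreasing subsequence has length 5 (e.g. 10, 12, 13, 14, 15).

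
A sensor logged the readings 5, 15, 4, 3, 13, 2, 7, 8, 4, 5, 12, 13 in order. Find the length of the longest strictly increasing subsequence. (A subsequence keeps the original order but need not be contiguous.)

5

Let dp[i] be the length of the longest such subsequence ending at index i:
i:      1  2  3  4  5  6  7  8  9 10 11 12
a[i]:   5 15  4  3 13  2  7  8  4  5 12 13
dp:     1  2  1  1  2  1  2  3  2  3  4  5
Maximum dp value is 5.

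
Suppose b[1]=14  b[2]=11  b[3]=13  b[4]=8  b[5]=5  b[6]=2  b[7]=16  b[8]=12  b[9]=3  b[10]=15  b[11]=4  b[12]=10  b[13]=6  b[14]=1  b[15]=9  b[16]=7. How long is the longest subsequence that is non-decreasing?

5

Track the smallest tail for each achievable length (allowing ties):
14 → extends → [14]
11 → replaces 14 → [11]
13 → extends → [11, 13]
8 → replaces 11 → [8, 13]
5 → replaces 8 → [5, 13]
2 → replaces 5 → [2, 13]
16 → extends → [2, 13, 16]
12 → replaces 13 → [2, 12, 16]
3 → replaces 12 → [2, 3, 16]
15 → replaces 16 → [2, 3, 15]
4 → replaces 15 → [2, 3, 4]
10 → extends → [2, 3, 4, 10]
6 → replaces 10 → [2, 3, 4, 6]
1 → replaces 2 → [1, 3, 4, 6]
9 → extends → [1, 3, 4, 6, 9]
7 → replaces 9 → [1, 3, 4, 6, 7]
Five tails, so the longest non-decreasing subsequence has length 5 (e.g. 2, 3, 4, 6, 9).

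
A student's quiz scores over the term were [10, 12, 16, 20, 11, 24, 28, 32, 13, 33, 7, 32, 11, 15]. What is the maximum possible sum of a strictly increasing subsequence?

Let S[i] be the best sum of a strictly increasing subsequence ending at i:
i:       1   2   3   4   5   6   7   8   9  10  11  12  13  14
a[i]:   10  12  16  20  11  24  28  32  13  33   7  32  11  15
S:      10  22  38  58  21  82 110 142  35 175   7 142  21  50
Maximum is 175 (e.g. 10 + 12 + 16 + 20 + 24 + 28 + 32 + 33).

175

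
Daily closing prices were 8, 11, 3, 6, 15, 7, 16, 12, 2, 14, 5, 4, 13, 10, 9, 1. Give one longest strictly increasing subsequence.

Patience tails give the LIS length; then backtrack through the dp parents:
8 → extends → [8]
11 → extends → [8, 11]
3 → replaces 8 → [3, 11]
6 → replaces 11 → [3, 6]
15 → extends → [3, 6, 15]
7 → replaces 15 → [3, 6, 7]
16 → extends → [3, 6, 7, 16]
12 → replaces 16 → [3, 6, 7, 12]
2 → replaces 3 → [2, 6, 7, 12]
14 → extends → [2, 6, 7, 12, 14]
5 → replaces 6 → [2, 5, 7, 12, 14]
4 → replaces 5 → [2, 4, 7, 12, 14]
13 → replaces 14 → [2, 4, 7, 12, 13]
10 → replaces 12 → [2, 4, 7, 10, 13]
9 → replaces 10 → [2, 4, 7, 9, 13]
1 → replaces 2 → [1, 4, 7, 9, 13]
Length 5; one witness is 3, 6, 7, 12, 14.

3, 6, 7, 12, 14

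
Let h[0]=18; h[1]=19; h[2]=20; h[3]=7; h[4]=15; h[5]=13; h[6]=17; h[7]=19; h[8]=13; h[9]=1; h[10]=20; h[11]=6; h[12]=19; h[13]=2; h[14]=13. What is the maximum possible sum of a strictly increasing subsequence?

78

Let S[i] be the best sum of a strictly increasing subsequence ending at i:
i:      0  1  2  3  4  5  6  7  8  9 10 11 12 13 14
h[i]:  18 19 20  7 15 13 17 19 13  1 20  6 19  2 13
S:     18 37 57  7 22 20 39 58 20  1 78  7 58  3 20
Maximum is 78 (e.g. 7 + 15 + 17 + 19 + 20).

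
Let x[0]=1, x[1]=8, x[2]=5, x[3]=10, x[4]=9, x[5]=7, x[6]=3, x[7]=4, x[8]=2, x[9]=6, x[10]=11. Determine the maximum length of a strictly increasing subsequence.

5

Let dp[i] be the length of the longest such subsequence ending at index i:
i:      0  1  2  3  4  5  6  7  8  9 10
x[i]:   1  8  5 10  9  7  3  4  2  6 11
dp:     1  2  2  3  3  3  2  3  2  4  5
Maximum dp value is 5.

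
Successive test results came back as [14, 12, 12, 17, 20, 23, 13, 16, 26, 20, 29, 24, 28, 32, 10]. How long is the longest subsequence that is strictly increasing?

Track the smallest tail for each achievable length (strict):
14 → extends → [14]
12 → replaces 14 → [12]
12 → already a tail → [12]
17 → extends → [12, 17]
20 → extends → [12, 17, 20]
23 → extends → [12, 17, 20, 23]
13 → replaces 17 → [12, 13, 20, 23]
16 → replaces 20 → [12, 13, 16, 23]
26 → extends → [12, 13, 16, 23, 26]
20 → replaces 23 → [12, 13, 16, 20, 26]
29 → extends → [12, 13, 16, 20, 26, 29]
24 → replaces 26 → [12, 13, 16, 20, 24, 29]
28 → replaces 29 → [12, 13, 16, 20, 24, 28]
32 → extends → [12, 13, 16, 20, 24, 28, 32]
10 → replaces 12 → [10, 13, 16, 20, 24, 28, 32]
Seven tails, so the longest strictly increasing subsequence has length 7 (e.g. 14, 17, 20, 23, 26, 29, 32).

7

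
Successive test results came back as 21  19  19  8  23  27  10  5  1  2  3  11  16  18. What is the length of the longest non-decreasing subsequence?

Let dp[i] be the length of the longest such subsequence ending at index i:
i:      1  2  3  4  5  6  7  8  9 10 11 12 13 14
a[i]:  21 19 19  8 23 27 10  5  1  2  3 11 16 18
dp:     1  1  2  1  3  4  2  1  1  2  3  4  5  6
Maximum dp value is 6.

6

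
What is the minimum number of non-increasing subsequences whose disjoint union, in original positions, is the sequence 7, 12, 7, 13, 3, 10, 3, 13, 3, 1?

3

Place each on the leftmost legal pile:
7 → new pile 1 (tops now [7])
12 → new pile 2 (tops now [7, 12])
7 → pile 1 (tops now [7, 12])
13 → new pile 3 (tops now [7, 12, 13])
3 → pile 1 (tops now [3, 12, 13])
10 → pile 2 (tops now [3, 10, 13])
3 → pile 1 (tops now [3, 10, 13])
13 → pile 3 (tops now [3, 10, 13])
3 → pile 1 (tops now [3, 10, 13])
1 → pile 1 (tops now [1, 10, 13])
Three piles.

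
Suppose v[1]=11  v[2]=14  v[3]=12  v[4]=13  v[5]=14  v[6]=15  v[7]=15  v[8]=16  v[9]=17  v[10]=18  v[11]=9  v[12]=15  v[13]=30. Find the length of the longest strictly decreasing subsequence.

Negate each value so 'decreasing' becomes 'increasing', then run patience tails on the negated sequence:
-11 → extends → [-11]
-14 → replaces -11 → [-14]
-12 → extends → [-14, -12]
-13 → replaces -12 → [-14, -13]
-14 → already a tail → [-14, -13]
-15 → replaces -14 → [-15, -13]
-15 → already a tail → [-15, -13]
-16 → replaces -15 → [-16, -13]
-17 → replaces -16 → [-17, -13]
-18 → replaces -17 → [-18, -13]
-9 → extends → [-18, -13, -9]
-15 → replaces -13 → [-18, -15, -9]
-30 → replaces -18 → [-30, -15, -9]
Three tails, so the longest strictly decreasing subsequence of the original has length 3.

3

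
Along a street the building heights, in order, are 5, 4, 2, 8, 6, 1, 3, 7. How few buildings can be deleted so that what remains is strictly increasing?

Fewest deletions = n − (longest strictly increasing subsequence).
i:     1 2 3 4 5 6 7 8
a[i]:  5 4 2 8 6 1 3 7
dp:    1 1 1 2 2 1 2 3
max dp = 3, so deletions = 8 − 3 = 5.

5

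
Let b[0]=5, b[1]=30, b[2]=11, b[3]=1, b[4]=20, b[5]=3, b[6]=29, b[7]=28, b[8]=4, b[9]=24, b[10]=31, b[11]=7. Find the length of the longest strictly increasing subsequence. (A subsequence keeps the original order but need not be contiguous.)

Track the smallest tail for each achievable length (strict):
5 → extends → [5]
30 → extends → [5, 30]
11 → replaces 30 → [5, 11]
1 → replaces 5 → [1, 11]
20 → extends → [1, 11, 20]
3 → replaces 11 → [1, 3, 20]
29 → extends → [1, 3, 20, 29]
28 → replaces 29 → [1, 3, 20, 28]
4 → replaces 20 → [1, 3, 4, 28]
24 → replaces 28 → [1, 3, 4, 24]
31 → extends → [1, 3, 4, 24, 31]
7 → replaces 24 → [1, 3, 4, 7, 31]
Five tails, so the longest strictly increasing subsequence has length 5 (e.g. 5, 11, 20, 29, 31).

5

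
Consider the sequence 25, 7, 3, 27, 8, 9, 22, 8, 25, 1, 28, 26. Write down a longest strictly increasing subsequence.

7, 8, 9, 22, 25, 28

Patience tails give the LIS length; then backtrack through the dp parents:
25 → extends → [25]
7 → replaces 25 → [7]
3 → replaces 7 → [3]
27 → extends → [3, 27]
8 → replaces 27 → [3, 8]
9 → extends → [3, 8, 9]
22 → extends → [3, 8, 9, 22]
8 → already a tail → [3, 8, 9, 22]
25 → extends → [3, 8, 9, 22, 25]
1 → replaces 3 → [1, 8, 9, 22, 25]
28 → extends → [1, 8, 9, 22, 25, 28]
26 → replaces 28 → [1, 8, 9, 22, 25, 26]
Length 6; one witness is 7, 8, 9, 22, 25, 28.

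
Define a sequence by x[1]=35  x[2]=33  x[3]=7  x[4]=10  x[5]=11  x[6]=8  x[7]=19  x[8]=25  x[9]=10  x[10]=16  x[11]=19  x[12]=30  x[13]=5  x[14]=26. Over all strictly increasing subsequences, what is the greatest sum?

Let S[i] be the best sum of a strictly increasing subsequence ending at i:
i:       1   2   3   4   5   6   7   8   9  10  11  12  13  14
x[i]:   35  33   7  10  11   8  19  25  10  16  19  30   5  26
S:      35  33   7  17  28  15  47  72  25  44  63 102   5  98
Maximum is 102 (e.g. 7 + 10 + 11 + 19 + 25 + 30).

102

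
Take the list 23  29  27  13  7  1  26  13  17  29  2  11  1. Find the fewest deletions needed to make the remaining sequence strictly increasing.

Fewest deletions = n − (longest strictly increasing subsequence).
i:      1  2  3  4  5  6  7  8  9 10 11 12 13
a[i]:  23 29 27 13  7  1 26 13 17 29  2 11  1
dp:     1  2  2  1  1  1  2  2  3  4  2  3  1
max dp = 4, so deletions = 13 − 4 = 9.

9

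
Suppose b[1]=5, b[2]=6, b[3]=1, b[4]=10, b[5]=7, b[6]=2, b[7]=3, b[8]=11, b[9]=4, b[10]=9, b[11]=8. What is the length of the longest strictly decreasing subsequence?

3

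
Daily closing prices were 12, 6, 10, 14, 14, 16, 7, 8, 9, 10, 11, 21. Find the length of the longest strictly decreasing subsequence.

Let dp[i] be the longest strictly decreasing subsequence ending at i:
i:      1  2  3  4  5  6  7  8  9 10 11 12
a[i]:  12  6 10 14 14 16  7  8  9 10 11 21
dp:     1  2  2  1  1  1  3  3  3  2  2  1
Maximum is 3.

3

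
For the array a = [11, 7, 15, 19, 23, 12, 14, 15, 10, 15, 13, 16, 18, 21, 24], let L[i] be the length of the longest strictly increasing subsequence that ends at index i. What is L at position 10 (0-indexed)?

dp[i] = 1 + max{dp[j] : j<i, a[j]<a[i]} (or 1 if no such j):
i:      0  1  2  3  4  5  6  7  8  9 10 11 12 13 14
a[i]:  11  7 15 19 23 12 14 15 10 15 13 16 18 21 24
dp:     1  1  2  3  4  2  3  4  2  4  3  5  6  7  8
At index 10 the value is 3.

3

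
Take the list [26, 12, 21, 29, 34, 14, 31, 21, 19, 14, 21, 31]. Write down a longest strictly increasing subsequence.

Patience tails give the LIS length; then backtrack through the dp parents:
26 → extends → [26]
12 → replaces 26 → [12]
21 → extends → [12, 21]
29 → extends → [12, 21, 29]
34 → extends → [12, 21, 29, 34]
14 → replaces 21 → [12, 14, 29, 34]
31 → replaces 34 → [12, 14, 29, 31]
21 → replaces 29 → [12, 14, 21, 31]
19 → replaces 21 → [12, 14, 19, 31]
14 → already a tail → [12, 14, 19, 31]
21 → replaces 31 → [12, 14, 19, 21]
31 → extends → [12, 14, 19, 21, 31]
Length 5; one witness is 12, 14, 19, 21, 31.

12, 14, 19, 21, 31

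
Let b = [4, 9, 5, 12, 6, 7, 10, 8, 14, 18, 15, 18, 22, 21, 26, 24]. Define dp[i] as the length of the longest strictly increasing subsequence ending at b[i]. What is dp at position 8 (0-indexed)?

6

dp[i] = 1 + max{dp[j] : j<i, b[j]<b[i]} (or 1 if no such j):
i:      0  1  2  3  4  5  6  7  8  9 10 11 12 13 14 15
b[i]:   4  9  5 12  6  7 10  8 14 18 15 18 22 21 26 24
dp:     1  2  2  3  3  4  5  5  6  7  7  8  9  9 10 10
At index 8 the value is 6.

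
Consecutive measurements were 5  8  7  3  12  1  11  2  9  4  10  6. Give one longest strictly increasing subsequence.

Patience tails give the LIS length; then backtrack through the dp parents:
5 → extends → [5]
8 → extends → [5, 8]
7 → replaces 8 → [5, 7]
3 → replaces 5 → [3, 7]
12 → extends → [3, 7, 12]
1 → replaces 3 → [1, 7, 12]
11 → replaces 12 → [1, 7, 11]
2 → replaces 7 → [1, 2, 11]
9 → replaces 11 → [1, 2, 9]
4 → replaces 9 → [1, 2, 4]
10 → extends → [1, 2, 4, 10]
6 → replaces 10 → [1, 2, 4, 6]
Length 4; one witness is 5, 8, 9, 10.

5, 8, 9, 10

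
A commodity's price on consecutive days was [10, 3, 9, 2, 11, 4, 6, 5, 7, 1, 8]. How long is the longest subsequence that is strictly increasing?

5

Let dp[i] be the length of the longest such subsequence ending at index i:
i:      1  2  3  4  5  6  7  8  9 10 11
a[i]:  10  3  9  2 11  4  6  5  7  1  8
dp:     1  1  2  1  3  2  3  3  4  1  5
Maximum dp value is 5.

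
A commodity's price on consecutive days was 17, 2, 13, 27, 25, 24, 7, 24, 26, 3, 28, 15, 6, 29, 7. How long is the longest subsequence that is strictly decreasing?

5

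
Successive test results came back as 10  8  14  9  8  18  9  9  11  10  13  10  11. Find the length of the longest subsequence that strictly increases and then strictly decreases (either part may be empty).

5

inc[i] = longest strictly increasing subsequence ending at i; dec[i] = longest strictly decreasing subsequence starting at i:
i:      1  2  3  4  5  6  7  8  9 10 11 12 13
a[i]:  10  8 14  9  8 18  9  9 11 10 13 10 11
inc:    1  1  2  2  1  3  2  2  3  3  4  3  4
dec:    3  1  3  2  1  3  1  1  2  1  2  1  1
Best peak at i=6 (value 18): inc=3, dec=3, length 3+3−1 = 5.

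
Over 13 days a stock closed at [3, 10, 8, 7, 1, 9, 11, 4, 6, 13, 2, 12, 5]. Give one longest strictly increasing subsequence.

Patience tails give the LIS length; then backtrack through the dp parents:
3 → extends → [3]
10 → extends → [3, 10]
8 → replaces 10 → [3, 8]
7 → replaces 8 → [3, 7]
1 → replaces 3 → [1, 7]
9 → extends → [1, 7, 9]
11 → extends → [1, 7, 9, 11]
4 → replaces 7 → [1, 4, 9, 11]
6 → replaces 9 → [1, 4, 6, 11]
13 → extends → [1, 4, 6, 11, 13]
2 → replaces 4 → [1, 2, 6, 11, 13]
12 → replaces 13 → [1, 2, 6, 11, 12]
5 → replaces 6 → [1, 2, 5, 11, 12]
Length 5; one witness is 3, 8, 9, 11, 13.

3, 8, 9, 11, 13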